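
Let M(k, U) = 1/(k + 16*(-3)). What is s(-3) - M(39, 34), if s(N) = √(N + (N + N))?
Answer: ⅑ + 3*I ≈ 0.11111 + 3.0*I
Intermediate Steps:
M(k, U) = 1/(-48 + k) (M(k, U) = 1/(k - 48) = 1/(-48 + k))
s(N) = √3*√N (s(N) = √(N + 2*N) = √(3*N) = √3*√N)
s(-3) - M(39, 34) = √3*√(-3) - 1/(-48 + 39) = √3*(I*√3) - 1/(-9) = 3*I - 1*(-⅑) = 3*I + ⅑ = ⅑ + 3*I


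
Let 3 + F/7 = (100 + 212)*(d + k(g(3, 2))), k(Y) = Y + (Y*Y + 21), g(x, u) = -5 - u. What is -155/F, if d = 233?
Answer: -5/20853 ≈ -0.00023977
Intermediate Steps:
k(Y) = 21 + Y + Y² (k(Y) = Y + (Y² + 21) = Y + (21 + Y²) = 21 + Y + Y²)
F = 646443 (F = -21 + 7*((100 + 212)*(233 + (21 + (-5 - 1*2) + (-5 - 1*2)²))) = -21 + 7*(312*(233 + (21 + (-5 - 2) + (-5 - 2)²))) = -21 + 7*(312*(233 + (21 - 7 + (-7)²))) = -21 + 7*(312*(233 + (21 - 7 + 49))) = -21 + 7*(312*(233 + 63)) = -21 + 7*(312*296) = -21 + 7*92352 = -21 + 646464 = 646443)
-155/F = -155/646443 = -155*1/646443 = -5/20853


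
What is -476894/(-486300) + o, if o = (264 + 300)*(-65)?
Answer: -8913640553/243150 ≈ -36659.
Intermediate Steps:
o = -36660 (o = 564*(-65) = -36660)
-476894/(-486300) + o = -476894/(-486300) - 36660 = -476894*(-1/486300) - 36660 = 238447/243150 - 36660 = -8913640553/243150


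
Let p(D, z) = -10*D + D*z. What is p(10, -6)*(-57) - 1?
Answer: 9119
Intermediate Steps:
p(10, -6)*(-57) - 1 = (10*(-10 - 6))*(-57) - 1 = (10*(-16))*(-57) - 1 = -160*(-57) - 1 = 9120 - 1 = 9119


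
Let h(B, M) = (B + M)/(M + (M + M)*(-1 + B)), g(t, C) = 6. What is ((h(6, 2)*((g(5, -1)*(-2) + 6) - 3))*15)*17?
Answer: -9180/11 ≈ -834.54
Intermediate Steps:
h(B, M) = (B + M)/(M + 2*M*(-1 + B)) (h(B, M) = (B + M)/(M + (2*M)*(-1 + B)) = (B + M)/(M + 2*M*(-1 + B)))
((h(6, 2)*((g(5, -1)*(-2) + 6) - 3))*15)*17 = ((((6 + 2)/(2*(-1 + 2*6)))*((6*(-2) + 6) - 3))*15)*17 = ((((½)*8/(-1 + 12))*((-12 + 6) - 3))*15)*17 = ((((½)*8/11)*(-6 - 3))*15)*17 = ((((½)*(1/11)*8)*(-9))*15)*17 = (((4/11)*(-9))*15)*17 = -36/11*15*17 = -540/11*17 = -9180/11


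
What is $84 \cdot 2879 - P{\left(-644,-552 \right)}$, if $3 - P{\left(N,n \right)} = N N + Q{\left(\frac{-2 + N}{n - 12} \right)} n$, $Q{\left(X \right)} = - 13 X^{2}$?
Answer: $\frac{4413471505}{6627} \approx 6.6598 \cdot 10^{5}$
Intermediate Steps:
$P{\left(N,n \right)} = 3 - N^{2} + \frac{13 n \left(-2 + N\right)^{2}}{\left(-12 + n\right)^{2}}$ ($P{\left(N,n \right)} = 3 - \left(N N + - 13 \left(\frac{-2 + N}{n - 12}\right)^{2} n\right) = 3 - \left(N^{2} + - 13 \left(\frac{-2 + N}{-12 + n}\right)^{2} n\right) = 3 - \left(N^{2} + - 13 \frac{\left(-2 + N\right)^{2}}{\left(-12 + n\right)^{2}} n\right) = 3 - \left(N^{2} + - \frac{13 \left(-2 + N\right)^{2}}{\left(-12 + n\right)^{2}} n\right) = 3 - \left(N^{2} - \frac{13 n \left(-2 + N\right)^{2}}{\left(-12 + n\right)^{2}}\right) = 3 - N^{2} + \frac{13 n \left(-2 + N\right)^{2}}{\left(-12 + n\right)^{2}}$)
$84 \cdot 2879 - P{\left(-644,-552 \right)} = 84 \cdot 2879 - \left(3 - \left(-644\right)^{2} + 13 \left(-552\right) \frac{1}{\left(-12 - 552\right)^{2}} \left(-2 - 644\right)^{2}\right) = 241836 - \left(3 - 414736 + 13 \left(-552\right) \frac{1}{318096} \left(-646\right)^{2}\right) = 241836 - \left(3 - 414736 + 13 \left(-552\right) \frac{1}{318096} \cdot 417316\right) = 241836 - \left(3 - 414736 - \frac{62388742}{6627}\right) = 241836 - - \frac{2810824333}{6627} = 241836 + \frac{2810824333}{6627} = \frac{4413471505}{6627}$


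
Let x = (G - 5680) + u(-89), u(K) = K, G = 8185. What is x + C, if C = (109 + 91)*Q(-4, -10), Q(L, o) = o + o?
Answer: -1584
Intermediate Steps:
Q(L, o) = 2*o
C = -4000 (C = (109 + 91)*(2*(-10)) = 200*(-20) = -4000)
x = 2416 (x = (8185 - 5680) - 89 = 2505 - 89 = 2416)
x + C = 2416 - 4000 = -1584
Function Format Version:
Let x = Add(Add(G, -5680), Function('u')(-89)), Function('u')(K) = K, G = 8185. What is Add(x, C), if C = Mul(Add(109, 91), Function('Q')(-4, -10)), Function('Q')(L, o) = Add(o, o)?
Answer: -1584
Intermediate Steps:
Function('Q')(L, o) = Mul(2, o)
C = -4000 (C = Mul(Add(109, 91), Mul(2, -10)) = Mul(200, -20) = -4000)
x = 2416 (x = Add(Add(8185, -5680), -89) = Add(2505, -89) = 2416)
Add(x, C) = Add(2416, -4000) = -1584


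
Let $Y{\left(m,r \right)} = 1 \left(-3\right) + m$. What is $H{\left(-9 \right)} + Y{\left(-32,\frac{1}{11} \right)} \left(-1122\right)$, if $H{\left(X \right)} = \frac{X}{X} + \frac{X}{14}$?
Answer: $\frac{549785}{14} \approx 39270.0$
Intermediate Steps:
$Y{\left(m,r \right)} = -3 + m$
$H{\left(X \right)} = 1 + \frac{X}{14}$ ($H{\left(X \right)} = 1 + X \frac{1}{14} = 1 + \frac{X}{14}$)
$H{\left(-9 \right)} + Y{\left(-32,\frac{1}{11} \right)} \left(-1122\right) = \left(1 + \frac{1}{14} \left(-9\right)\right) + \left(-3 - 32\right) \left(-1122\right) = \left(1 - \frac{9}{14}\right) - -39270 = \frac{5}{14} + 39270 = \frac{549785}{14}$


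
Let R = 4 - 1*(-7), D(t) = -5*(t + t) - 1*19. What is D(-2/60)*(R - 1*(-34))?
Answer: -840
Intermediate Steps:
D(t) = -19 - 10*t (D(t) = -10*t - 19 = -19 - 10*t)
R = 11 (R = 4 + 7 = 11)
D(-2/60)*(R - 1*(-34)) = (-19 - (-20)/60)*(11 - 1*(-34)) = (-19 - (-20)/60)*(11 + 34) = (-19 - 10*(-1/30))*45 = (-19 + ⅓)*45 = -56/3*45 = -840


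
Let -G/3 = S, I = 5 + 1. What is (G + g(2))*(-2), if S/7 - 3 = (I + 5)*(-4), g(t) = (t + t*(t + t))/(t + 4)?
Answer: -5176/3 ≈ -1725.3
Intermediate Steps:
I = 6
g(t) = (t + 2*t²)/(4 + t) (g(t) = (t + t*(2*t))/(4 + t) = (t + 2*t²)/(4 + t))
S = -287 (S = 21 + 7*((6 + 5)*(-4)) = 21 + 7*(11*(-4)) = 21 + 7*(-44) = 21 - 308 = -287)
G = 861 (G = -3*(-287) = 861)
(G + g(2))*(-2) = (861 + 2*(1 + 2*2)/(4 + 2))*(-2) = (861 + 2*(1 + 4)/6)*(-2) = (861 + 2*(⅙)*5)*(-2) = (861 + 5/3)*(-2) = (2588/3)*(-2) = -5176/3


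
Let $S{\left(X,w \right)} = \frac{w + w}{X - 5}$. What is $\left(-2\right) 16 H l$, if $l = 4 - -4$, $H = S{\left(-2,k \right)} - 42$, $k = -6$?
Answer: $\frac{72192}{7} \approx 10313.0$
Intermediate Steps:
$S{\left(X,w \right)} = \frac{2 w}{-5 + X}$
$H = - \frac{282}{7}$ ($H = 2 \left(-6\right) \frac{1}{-5 - 2} - 42 = 2 \left(-6\right) \frac{1}{-7} - 42 = 2 \left(-6\right) \left(- \frac{1}{7}\right) - 42 = \frac{12}{7} - 42 = - \frac{282}{7} \approx -40.286$)
$l = 8$ ($l = 4 + 4 = 8$)
$\left(-2\right) 16 H l = \left(-2\right) 16 \left(\left(- \frac{282}{7}\right) 8\right) = \left(-32\right) \left(- \frac{2256}{7}\right) = \frac{72192}{7}$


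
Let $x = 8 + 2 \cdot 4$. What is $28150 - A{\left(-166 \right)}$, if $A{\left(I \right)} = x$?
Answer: $28134$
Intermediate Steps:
$x = 16$ ($x = 8 + 8 = 16$)
$A{\left(I \right)} = 16$
$28150 - A{\left(-166 \right)} = 28150 - 16 = 28134$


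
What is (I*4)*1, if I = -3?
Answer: -12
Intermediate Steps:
(I*4)*1 = -3*4*1 = -12*1 = -12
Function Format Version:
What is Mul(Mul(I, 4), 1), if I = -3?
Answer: -12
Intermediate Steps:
Mul(Mul(I, 4), 1) = Mul(Mul(-3, 4), 1) = Mul(-12, 1) = -12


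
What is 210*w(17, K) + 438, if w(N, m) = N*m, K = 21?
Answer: 75408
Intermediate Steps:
210*w(17, K) + 438 = 210*(17*21) + 438 = 210*357 + 438 = 74970 + 438 = 75408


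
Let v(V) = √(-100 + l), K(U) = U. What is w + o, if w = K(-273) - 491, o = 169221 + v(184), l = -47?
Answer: 168457 + 7*I*√3 ≈ 1.6846e+5 + 12.124*I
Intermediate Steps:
v(V) = 7*I*√3 (v(V) = √(-100 - 47) = √(-147) = 7*I*√3)
o = 169221 + 7*I*√3 ≈ 1.6922e+5 + 12.124*I
w = -764 (w = -273 - 491 = -764)
w + o = -764 + (169221 + 7*I*√3) = 168457 + 7*I*√3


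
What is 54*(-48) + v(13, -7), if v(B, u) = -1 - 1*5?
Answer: -2598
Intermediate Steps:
v(B, u) = -6 (v(B, u) = -1 - 5 = -6)
54*(-48) + v(13, -7) = 54*(-48) - 6 = -2592 - 6 = -2598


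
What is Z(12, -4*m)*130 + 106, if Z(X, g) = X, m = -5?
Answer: 1666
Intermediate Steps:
Z(12, -4*m)*130 + 106 = 12*130 + 106 = 1560 + 106 = 1666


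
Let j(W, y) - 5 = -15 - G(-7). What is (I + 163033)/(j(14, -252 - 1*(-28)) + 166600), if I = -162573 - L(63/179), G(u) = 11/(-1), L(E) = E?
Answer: 82277/29821579 ≈ 0.0027590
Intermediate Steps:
G(u) = -11 (G(u) = 11*(-1) = -11)
I = -29100630/179 (I = -162573 - 63/179 = -29100630/179 ≈ -1.6257e+5)
j(W, y) = 1 (j(W, y) = 5 + (-15 - 1*(-11)) = 5 + (-15 + 11) = 5 - 4 = 1)
(I + 163033)/(j(14, -252 - 1*(-28)) + 166600) = (-29100630/179 + 163033)/(1 + 166600) = (82277/179)/166601 = (82277/179)*(1/166601) = 82277/29821579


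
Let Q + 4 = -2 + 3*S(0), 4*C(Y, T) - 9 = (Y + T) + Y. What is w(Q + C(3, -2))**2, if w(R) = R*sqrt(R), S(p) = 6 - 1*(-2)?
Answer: 614125/64 ≈ 9595.7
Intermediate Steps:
S(p) = 8 (S(p) = 6 + 2 = 8)
C(Y, T) = 9/4 + Y/2 + T/4 (C(Y, T) = 9/4 + ((Y + T) + Y)/4 = 9/4 + ((T + Y) + Y)/4 = 9/4 + (T + 2*Y)/4 = 9/4 + (Y/2 + T/4) = 9/4 + Y/2 + T/4)
Q = 18 (Q = -4 + (-2 + 3*8) = -4 + (-2 + 24) = -4 + 22 = 18)
w(R) = R**(3/2)
w(Q + C(3, -2))**2 = ((18 + (9/4 + (1/2)*3 + (1/4)*(-2)))**(3/2))**2 = ((18 + (9/4 + 3/2 - 1/2))**(3/2))**2 = ((18 + 13/4)**(3/2))**2 = ((85/4)**(3/2))**2 = (85*sqrt(85)/8)**2 = 614125/64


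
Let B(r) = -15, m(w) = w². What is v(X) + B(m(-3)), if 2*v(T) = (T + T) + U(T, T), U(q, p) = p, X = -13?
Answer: -69/2 ≈ -34.500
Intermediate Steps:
v(T) = 3*T/2 (v(T) = ((T + T) + T)/2 = (2*T + T)/2 = (3*T)/2 = 3*T/2)
v(X) + B(m(-3)) = (3/2)*(-13) - 15 = -39/2 - 15 = -69/2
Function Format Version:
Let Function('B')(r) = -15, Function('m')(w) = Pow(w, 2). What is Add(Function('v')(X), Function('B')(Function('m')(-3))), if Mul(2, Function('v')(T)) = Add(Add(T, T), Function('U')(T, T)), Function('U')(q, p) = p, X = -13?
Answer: Rational(-69, 2) ≈ -34.500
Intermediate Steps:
Function('v')(T) = Mul(Rational(3, 2), T) (Function('v')(T) = Mul(Rational(1, 2), Add(Add(T, T), T)) = Mul(Rational(1, 2), Add(Mul(2, T), T)) = Mul(Rational(1, 2), Mul(3, T)) = Mul(Rational(3, 2), T))
Add(Function('v')(X), Function('B')(Function('m')(-3))) = Add(Mul(Rational(3, 2), -13), -15) = Add(Rational(-39, 2), -15) = Rational(-69, 2)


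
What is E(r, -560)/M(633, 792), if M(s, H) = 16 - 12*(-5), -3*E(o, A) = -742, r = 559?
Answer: 371/114 ≈ 3.2544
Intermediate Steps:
E(o, A) = 742/3 (E(o, A) = -⅓*(-742) = 742/3)
M(s, H) = 76 (M(s, H) = 16 + 60 = 76)
E(r, -560)/M(633, 792) = (742/3)/76 = (742/3)*(1/76) = 371/114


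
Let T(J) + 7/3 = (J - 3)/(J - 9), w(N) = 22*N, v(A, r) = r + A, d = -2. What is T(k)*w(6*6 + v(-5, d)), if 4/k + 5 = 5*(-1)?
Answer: -177364/141 ≈ -1257.9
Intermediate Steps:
v(A, r) = A + r
k = -⅖ (k = 4/(-5 + 5*(-1)) = 4/(-5 - 5) = 4/(-10) = 4*(-⅒) = -⅖ ≈ -0.40000)
T(J) = -7/3 + (-3 + J)/(-9 + J) (T(J) = -7/3 + (J - 3)/(J - 9) = -7/3 + (-3 + J)/(-9 + J))
T(k)*w(6*6 + v(-5, d)) = (2*(27 - 2*(-⅖))/(3*(-9 - ⅖)))*(22*(6*6 + (-5 - 2))) = (2*(27 + ⅘)/(3*(-47/5)))*(22*(36 - 7)) = ((⅔)*(-5/47)*(139/5))*(22*29) = -278/141*638 = -177364/141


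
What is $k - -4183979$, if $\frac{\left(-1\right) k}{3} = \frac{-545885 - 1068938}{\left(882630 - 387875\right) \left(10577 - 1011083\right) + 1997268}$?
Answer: $\frac{690361205381679843}{165001116254} \approx 4.184 \cdot 10^{6}$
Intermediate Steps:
$k = - \frac{1614823}{165001116254}$ ($k = - 3 \frac{-545885 - 1068938}{\left(882630 - 387875\right) \left(10577 - 1011083\right) + 1997268} = - 3 \left(- \frac{1614823}{494755 \left(-1000506\right) + 1997268}\right) = - 3 \left(- \frac{1614823}{-495005346030 + 1997268}\right) = - 3 \left(- \frac{1614823}{-495003348762}\right) = - 3 \left(\left(-1614823\right) \left(- \frac{1}{495003348762}\right)\right) = \left(-3\right) \frac{1614823}{495003348762} = - \frac{1614823}{165001116254} \approx -9.7867 \cdot 10^{-6}$)
$k - -4183979 = - \frac{1614823}{165001116254} - -4183979 = - \frac{1614823}{165001116254} + 4183979 = \frac{690361205381679843}{165001116254}$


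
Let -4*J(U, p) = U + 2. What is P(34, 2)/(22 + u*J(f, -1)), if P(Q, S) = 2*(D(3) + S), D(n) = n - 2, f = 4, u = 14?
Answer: 6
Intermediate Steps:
J(U, p) = -1/2 - U/4 (J(U, p) = -(U + 2)/4 = -(2 + U)/4 = -1/2 - U/4)
D(n) = -2 + n
P(Q, S) = 2 + 2*S (P(Q, S) = 2*((-2 + 3) + S) = 2*(1 + S) = 2 + 2*S)
P(34, 2)/(22 + u*J(f, -1)) = (2 + 2*2)/(22 + 14*(-1/2 - 1/4*4)) = (2 + 4)/(22 + 14*(-1/2 - 1)) = 6/(22 + 14*(-3/2)) = 6/(22 - 21) = 6/1 = 6*1 = 6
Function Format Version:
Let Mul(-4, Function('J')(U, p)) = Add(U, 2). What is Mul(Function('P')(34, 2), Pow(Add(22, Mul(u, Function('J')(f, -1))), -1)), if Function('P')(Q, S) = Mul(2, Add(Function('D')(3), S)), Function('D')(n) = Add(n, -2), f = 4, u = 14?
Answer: 6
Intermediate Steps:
Function('J')(U, p) = Add(Rational(-1, 2), Mul(Rational(-1, 4), U)) (Function('J')(U, p) = Mul(Rational(-1, 4), Add(U, 2)) = Mul(Rational(-1, 4), Add(2, U)) = Add(Rational(-1, 2), Mul(Rational(-1, 4), U)))
Function('D')(n) = Add(-2, n)
Function('P')(Q, S) = Add(2, Mul(2, S)) (Function('P')(Q, S) = Mul(2, Add(Add(-2, 3), S)) = Mul(2, Add(1, S)) = Add(2, Mul(2, S)))
Mul(Function('P')(34, 2), Pow(Add(22, Mul(u, Function('J')(f, -1))), -1)) = Mul(Add(2, Mul(2, 2)), Pow(Add(22, Mul(14, Add(Rational(-1, 2), Mul(Rational(-1, 4), 4)))), -1)) = Mul(Add(2, 4), Pow(Add(22, Mul(14, Add(Rational(-1, 2), -1))), -1)) = Mul(6, Pow(Add(22, Mul(14, Rational(-3, 2))), -1)) = Mul(6, Pow(Add(22, -21), -1)) = Mul(6, Pow(1, -1)) = Mul(6, 1) = 6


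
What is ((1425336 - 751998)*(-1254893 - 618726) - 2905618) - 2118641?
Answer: -1261583894481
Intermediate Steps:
((1425336 - 751998)*(-1254893 - 618726) - 2905618) - 2118641 = (673338*(-1873619) - 2905618) - 2118641 = (-1261578870222 - 2905618) - 2118641 = -1261581775840 - 2118641 = -1261583894481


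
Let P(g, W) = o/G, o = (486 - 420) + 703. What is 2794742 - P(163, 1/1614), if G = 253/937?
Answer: 706349173/253 ≈ 2.7919e+6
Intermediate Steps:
o = 769 (o = 66 + 703 = 769)
G = 253/937 (G = 253*(1/937) = 253/937 ≈ 0.27001)
P(g, W) = 720553/253 (P(g, W) = 769/(253/937) = 769*(937/253) = 720553/253)
2794742 - P(163, 1/1614) = 2794742 - 1*720553/253 = 2794742 - 720553/253 = 706349173/253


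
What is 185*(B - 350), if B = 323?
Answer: -4995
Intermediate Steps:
185*(B - 350) = 185*(323 - 350) = 185*(-27) = -4995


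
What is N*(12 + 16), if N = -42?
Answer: -1176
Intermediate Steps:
N*(12 + 16) = -42*(12 + 16) = -42*28 = -1176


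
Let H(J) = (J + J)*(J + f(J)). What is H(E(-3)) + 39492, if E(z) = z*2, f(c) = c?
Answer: 39636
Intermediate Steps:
E(z) = 2*z
H(J) = 4*J² (H(J) = (J + J)*(J + J) = (2*J)*(2*J) = 4*J²)
H(E(-3)) + 39492 = 4*(2*(-3))² + 39492 = 4*(-6)² + 39492 = 4*36 + 39492 = 144 + 39492 = 39636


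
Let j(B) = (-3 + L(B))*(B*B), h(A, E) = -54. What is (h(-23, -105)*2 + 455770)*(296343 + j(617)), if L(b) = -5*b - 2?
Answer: -535873397110554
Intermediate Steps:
L(b) = -2 - 5*b
j(B) = B**2*(-5 - 5*B) (j(B) = (-3 + (-2 - 5*B))*(B*B) = (-5 - 5*B)*B**2 = B**2*(-5 - 5*B))
(h(-23, -105)*2 + 455770)*(296343 + j(617)) = (-54*2 + 455770)*(296343 + 5*617**2*(-1 - 1*617)) = (-108 + 455770)*(296343 + 5*380689*(-1 - 617)) = 455662*(296343 + 5*380689*(-618)) = 455662*(296343 - 1176329010) = 455662*(-1176032667) = -535873397110554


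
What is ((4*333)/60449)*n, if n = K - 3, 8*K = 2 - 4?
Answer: -4329/60449 ≈ -0.071614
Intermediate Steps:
K = -¼ (K = (2 - 4)/8 = (⅛)*(-2) = -¼ ≈ -0.25000)
n = -13/4 (n = -¼ - 3 = -13/4 ≈ -3.2500)
((4*333)/60449)*n = ((4*333)/60449)*(-13/4) = (1332*(1/60449))*(-13/4) = (1332/60449)*(-13/4) = -4329/60449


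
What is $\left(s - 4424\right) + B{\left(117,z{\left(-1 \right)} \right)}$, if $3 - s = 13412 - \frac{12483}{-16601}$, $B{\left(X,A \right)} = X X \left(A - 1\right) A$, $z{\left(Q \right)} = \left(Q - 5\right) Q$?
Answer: $\frac{6521474554}{16601} \approx 3.9284 \cdot 10^{5}$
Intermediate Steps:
$z{\left(Q \right)} = Q \left(-5 + Q\right)$ ($z{\left(Q \right)} = \left(Q - 5\right) Q = \left(-5 + Q\right) Q = Q \left(-5 + Q\right)$)
$B{\left(X,A \right)} = A X^{2} \left(-1 + A\right)$ ($B{\left(X,A \right)} = X X \left(-1 + A\right) A = X^{2} \left(-1 + A\right) A = A X^{2} \left(-1 + A\right)$)
$s = - \frac{222615292}{16601}$ ($s = 3 - \left(13412 - \frac{12483}{-16601}\right) = 3 - \left(13412 - - \frac{12483}{16601}\right) = 3 - \left(13412 + \frac{12483}{16601}\right) = 3 - \frac{222665095}{16601} = - \frac{222615292}{16601} \approx -13410.0$)
$\left(s - 4424\right) + B{\left(117,z{\left(-1 \right)} \right)} = \left(- \frac{222615292}{16601} - 4424\right) + - (-5 - 1) 117^{2} \left(-1 - \left(-5 - 1\right)\right) = - \frac{296058116}{16601} + \left(-1\right) \left(-6\right) 13689 \left(-1 - -6\right) = - \frac{296058116}{16601} + 6 \cdot 13689 \left(-1 + 6\right) = - \frac{296058116}{16601} + 6 \cdot 13689 \cdot 5 = - \frac{296058116}{16601} + 410670 = \frac{6521474554}{16601}$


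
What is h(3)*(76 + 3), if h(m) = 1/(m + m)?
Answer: 79/6 ≈ 13.167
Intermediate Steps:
h(m) = 1/(2*m)
h(3)*(76 + 3) = ((½)/3)*(76 + 3) = ((½)*(⅓))*79 = (⅙)*79 = 79/6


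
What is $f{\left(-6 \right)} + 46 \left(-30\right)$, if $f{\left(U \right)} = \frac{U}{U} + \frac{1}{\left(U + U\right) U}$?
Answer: $- \frac{99287}{72} \approx -1379.0$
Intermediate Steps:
$f{\left(U \right)} = 1 + \frac{1}{2 U^{2}}$ ($f{\left(U \right)} = 1 + \frac{1}{2 U U} = 1 + \frac{\frac{1}{2} \frac{1}{U}}{U} = 1 + \frac{1}{2 U^{2}}$)
$f{\left(-6 \right)} + 46 \left(-30\right) = \left(1 + \frac{1}{2 \cdot 36}\right) + 46 \left(-30\right) = \left(1 + \frac{1}{2} \cdot \frac{1}{36}\right) - 1380 = \left(1 + \frac{1}{72}\right) - 1380 = \frac{73}{72} - 1380 = - \frac{99287}{72}$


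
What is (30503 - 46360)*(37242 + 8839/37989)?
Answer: -22434407121689/37989 ≈ -5.9055e+8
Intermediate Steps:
(30503 - 46360)*(37242 + 8839/37989) = -15857*(37242 + 8839*(1/37989)) = -15857*(37242 + 8839/37989) = -15857*1414795177/37989 = -22434407121689/37989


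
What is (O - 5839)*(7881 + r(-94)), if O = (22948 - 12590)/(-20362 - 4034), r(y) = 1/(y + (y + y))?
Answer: -158302918943741/3439836 ≈ -4.6020e+7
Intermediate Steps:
r(y) = 1/(3*y) (r(y) = 1/(y + 2*y) = 1/(3*y))
O = -5179/12198 (O = 10358/(-24396) = 10358*(-1/24396) = -5179/12198 ≈ -0.42458)
(O - 5839)*(7881 + r(-94)) = (-5179/12198 - 5839)*(7881 + (⅓)/(-94)) = -71229301*(7881 + (⅓)*(-1/94))/12198 = -71229301*(7881 - 1/282)/12198 = -71229301/12198*2222441/282 = -158302918943741/3439836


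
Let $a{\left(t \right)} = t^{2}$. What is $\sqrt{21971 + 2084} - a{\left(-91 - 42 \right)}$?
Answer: $-17689 + \sqrt{24055} \approx -17534.0$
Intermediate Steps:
$\sqrt{21971 + 2084} - a{\left(-91 - 42 \right)} = \sqrt{21971 + 2084} - \left(-91 - 42\right)^{2} = \sqrt{24055} - \left(-133\right)^{2} = \sqrt{24055} - 17689 = -17689 + \sqrt{24055}$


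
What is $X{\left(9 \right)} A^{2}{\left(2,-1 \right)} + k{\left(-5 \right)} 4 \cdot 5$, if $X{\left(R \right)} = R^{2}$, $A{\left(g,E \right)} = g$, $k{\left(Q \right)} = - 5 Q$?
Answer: $824$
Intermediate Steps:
$X{\left(9 \right)} A^{2}{\left(2,-1 \right)} + k{\left(-5 \right)} 4 \cdot 5 = 9^{2} \cdot 2^{2} + \left(-5\right) \left(-5\right) 4 \cdot 5 = 81 \cdot 4 + 25 \cdot 4 \cdot 5 = 324 + 100 \cdot 5 = 324 + 500 = 824$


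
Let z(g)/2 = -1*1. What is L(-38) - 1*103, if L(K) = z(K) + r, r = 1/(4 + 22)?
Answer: -2729/26 ≈ -104.96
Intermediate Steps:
z(g) = -2 (z(g) = 2*(-1*1) = 2*(-1) = -2)
r = 1/26 ≈ 0.038462
L(K) = -51/26 (L(K) = -2 + 1/26 = -51/26)
L(-38) - 1*103 = -51/26 - 1*103 = -51/26 - 103 = -2729/26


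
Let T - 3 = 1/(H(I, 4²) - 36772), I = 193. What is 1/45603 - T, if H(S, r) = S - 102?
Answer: -1672736215/557587881 ≈ -3.0000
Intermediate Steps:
H(S, r) = -102 + S
T = 110042/36681 (T = 3 + 1/((-102 + 193) - 36772) = 3 + 1/(91 - 36772) = 3 + 1/(-36681) = 3 - 1/36681 = 110042/36681 ≈ 3.0000)
1/45603 - T = 1/45603 - 1*110042/36681 = 1/45603 - 110042/36681 = -1672736215/557587881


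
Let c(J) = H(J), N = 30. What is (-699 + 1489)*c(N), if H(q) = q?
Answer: 23700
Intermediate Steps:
c(J) = J
(-699 + 1489)*c(N) = (-699 + 1489)*30 = 790*30 = 23700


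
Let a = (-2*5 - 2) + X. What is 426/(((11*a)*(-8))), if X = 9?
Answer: 71/44 ≈ 1.6136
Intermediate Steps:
a = -3 (a = (-2*5 - 2) + 9 = (-10 - 2) + 9 = -12 + 9 = -3)
426/(((11*a)*(-8))) = 426/(((11*(-3))*(-8))) = 426/((-33*(-8))) = 426/264 = 426*(1/264) = 71/44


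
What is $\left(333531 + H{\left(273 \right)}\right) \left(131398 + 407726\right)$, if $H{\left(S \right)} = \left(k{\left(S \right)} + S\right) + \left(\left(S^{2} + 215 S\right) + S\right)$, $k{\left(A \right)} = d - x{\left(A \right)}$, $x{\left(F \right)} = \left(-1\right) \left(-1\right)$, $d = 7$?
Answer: $251936419068$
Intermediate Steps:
$x{\left(F \right)} = 1$
$k{\left(A \right)} = 6$ ($k{\left(A \right)} = 7 - 1 = 6$)
$H{\left(S \right)} = 6 + S^{2} + 217 S$ ($H{\left(S \right)} = \left(6 + S\right) + \left(\left(S^{2} + 215 S\right) + S\right) = \left(6 + S\right) + \left(S^{2} + 216 S\right) = 6 + S^{2} + 217 S$)
$\left(333531 + H{\left(273 \right)}\right) \left(131398 + 407726\right) = \left(333531 + \left(6 + 273^{2} + 217 \cdot 273\right)\right) \left(131398 + 407726\right) = \left(333531 + \left(6 + 74529 + 59241\right)\right) 539124 = \left(333531 + 133776\right) 539124 = 467307 \cdot 539124 = 251936419068$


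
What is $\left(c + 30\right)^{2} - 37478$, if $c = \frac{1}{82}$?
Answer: $- \frac{245945551}{6724} \approx -36577.0$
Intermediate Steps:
$c = \frac{1}{82} \approx 0.012195$
$\left(c + 30\right)^{2} - 37478 = \left(\frac{1}{82} + 30\right)^{2} - 37478 = \left(\frac{2461}{82}\right)^{2} - 37478 = \frac{6056521}{6724} - 37478 = - \frac{245945551}{6724}$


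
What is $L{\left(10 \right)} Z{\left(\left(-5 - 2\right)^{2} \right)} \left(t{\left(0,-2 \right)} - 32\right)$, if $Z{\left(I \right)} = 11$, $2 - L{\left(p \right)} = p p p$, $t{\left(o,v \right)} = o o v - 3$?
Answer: $384230$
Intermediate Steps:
$t{\left(o,v \right)} = -3 + v o^{2}$ ($t{\left(o,v \right)} = o^{2} v - 3 = v o^{2} - 3 = -3 + v o^{2}$)
$L{\left(p \right)} = 2 - p^{3}$ ($L{\left(p \right)} = 2 - p p p = 2 - p^{2} p = 2 - p^{3}$)
$L{\left(10 \right)} Z{\left(\left(-5 - 2\right)^{2} \right)} \left(t{\left(0,-2 \right)} - 32\right) = \left(2 - 10^{3}\right) 11 \left(\left(-3 - 2 \cdot 0^{2}\right) - 32\right) = \left(2 - 1000\right) 11 \left(\left(-3 - 0\right) - 32\right) = \left(2 - 1000\right) 11 \left(\left(-3 + 0\right) - 32\right) = \left(-998\right) 11 \left(-3 - 32\right) = \left(-10978\right) \left(-35\right) = 384230$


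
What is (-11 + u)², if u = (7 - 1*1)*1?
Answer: 25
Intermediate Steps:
u = 6 (u = (7 - 1)*1 = 6*1 = 6)
(-11 + u)² = (-11 + 6)² = (-5)² = 25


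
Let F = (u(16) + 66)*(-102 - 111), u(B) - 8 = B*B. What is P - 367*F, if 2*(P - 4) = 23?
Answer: 51592891/2 ≈ 2.5796e+7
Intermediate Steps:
P = 31/2 (P = 4 + (½)*23 = 4 + 23/2 = 31/2 ≈ 15.500)
u(B) = 8 + B² (u(B) = 8 + B*B = 8 + B²)
F = -70290 (F = ((8 + 16²) + 66)*(-102 - 111) = ((8 + 256) + 66)*(-213) = (264 + 66)*(-213) = 330*(-213) = -70290)
P - 367*F = 31/2 - 367*(-70290) = 31/2 + 25796430 = 51592891/2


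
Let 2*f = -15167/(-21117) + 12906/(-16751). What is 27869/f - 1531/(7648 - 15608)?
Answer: -6277653207724621/5881989464 ≈ -1.0673e+6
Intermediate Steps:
f = -18473585/707461734 (f = (-15167/(-21117) + 12906/(-16751))/2 = (-15167*(-1/21117) + 12906*(-1/16751))/2 = (15167/21117 - 12906/16751)/2 = (½)*(-18473585/353730867) = -18473585/707461734 ≈ -0.026112)
27869/f - 1531/(7648 - 15608) = 27869/(-18473585/707461734) - 1531/(7648 - 15608) = 27869*(-707461734/18473585) - 1531/(-7960) = -19716251064846/18473585 - 1531*(-1/7960) = -19716251064846/18473585 + 1531/7960 = -6277653207724621/5881989464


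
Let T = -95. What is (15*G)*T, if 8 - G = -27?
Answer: -49875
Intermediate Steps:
G = 35 (G = 8 - 1*(-27) = 8 + 27 = 35)
(15*G)*T = (15*35)*(-95) = 525*(-95) = -49875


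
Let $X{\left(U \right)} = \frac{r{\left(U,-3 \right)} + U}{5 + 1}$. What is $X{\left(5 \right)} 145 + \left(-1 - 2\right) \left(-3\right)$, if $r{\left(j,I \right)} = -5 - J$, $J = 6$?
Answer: $-136$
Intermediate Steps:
$r{\left(j,I \right)} = -11$ ($r{\left(j,I \right)} = -5 - 6 = -11$)
$X{\left(U \right)} = - \frac{11}{6} + \frac{U}{6}$ ($X{\left(U \right)} = \frac{-11 + U}{5 + 1} = \frac{-11 + U}{6} = \left(-11 + U\right) \frac{1}{6} = - \frac{11}{6} + \frac{U}{6}$)
$X{\left(5 \right)} 145 + \left(-1 - 2\right) \left(-3\right) = \left(- \frac{11}{6} + \frac{1}{6} \cdot 5\right) 145 + \left(-1 - 2\right) \left(-3\right) = \left(- \frac{11}{6} + \frac{5}{6}\right) 145 - -9 = \left(-1\right) 145 + 9 = -145 + 9 = -136$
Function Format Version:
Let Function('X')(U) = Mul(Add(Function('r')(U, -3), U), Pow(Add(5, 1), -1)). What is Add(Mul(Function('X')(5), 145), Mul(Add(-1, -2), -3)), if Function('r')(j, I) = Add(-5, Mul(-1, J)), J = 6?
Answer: -136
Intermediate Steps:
Function('r')(j, I) = -11 (Function('r')(j, I) = Add(-5, Mul(-1, 6)) = Add(-5, -6) = -11)
Function('X')(U) = Add(Rational(-11, 6), Mul(Rational(1, 6), U)) (Function('X')(U) = Mul(Add(-11, U), Pow(Add(5, 1), -1)) = Mul(Add(-11, U), Pow(6, -1)) = Mul(Add(-11, U), Rational(1, 6)) = Add(Rational(-11, 6), Mul(Rational(1, 6), U)))
Add(Mul(Function('X')(5), 145), Mul(Add(-1, -2), -3)) = Add(Mul(Add(Rational(-11, 6), Mul(Rational(1, 6), 5)), 145), Mul(Add(-1, -2), -3)) = Add(Mul(Add(Rational(-11, 6), Rational(5, 6)), 145), Mul(-3, -3)) = Add(Mul(-1, 145), 9) = Add(-145, 9) = -136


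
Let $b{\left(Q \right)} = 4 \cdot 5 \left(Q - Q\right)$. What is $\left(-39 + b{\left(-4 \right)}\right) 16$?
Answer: $-624$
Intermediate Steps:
$b{\left(Q \right)} = 0$ ($b{\left(Q \right)} = 20 \cdot 0 = 0$)
$\left(-39 + b{\left(-4 \right)}\right) 16 = \left(-39 + 0\right) 16 = \left(-39\right) 16 = -624$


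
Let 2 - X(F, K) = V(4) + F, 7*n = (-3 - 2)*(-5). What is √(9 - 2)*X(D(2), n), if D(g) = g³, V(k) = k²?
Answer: -22*√7 ≈ -58.207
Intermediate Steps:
n = 25/7 (n = ((-3 - 2)*(-5))/7 = (-5*(-5))/7 = (⅐)*25 = 25/7 ≈ 3.5714)
X(F, K) = -14 - F (X(F, K) = 2 - (4² + F) = 2 - (16 + F) = 2 + (-16 - F) = -14 - F)
√(9 - 2)*X(D(2), n) = √(9 - 2)*(-14 - 1*2³) = √7*(-14 - 1*8) = √7*(-14 - 8) = √7*(-22) = -22*√7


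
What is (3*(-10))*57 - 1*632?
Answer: -2342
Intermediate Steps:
(3*(-10))*57 - 1*632 = -30*57 - 632 = -1710 - 632 = -2342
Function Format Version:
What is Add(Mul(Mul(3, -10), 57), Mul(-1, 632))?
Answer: -2342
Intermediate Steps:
Add(Mul(Mul(3, -10), 57), Mul(-1, 632)) = Add(Mul(-30, 57), -632) = Add(-1710, -632) = -2342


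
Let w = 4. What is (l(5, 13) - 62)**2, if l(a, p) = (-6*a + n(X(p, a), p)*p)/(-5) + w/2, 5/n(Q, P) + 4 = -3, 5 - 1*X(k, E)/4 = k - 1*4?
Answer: 133225/49 ≈ 2718.9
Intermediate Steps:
X(k, E) = 36 - 4*k (X(k, E) = 20 - 4*(k - 1*4) = 20 - 4*(k - 4) = 20 - 4*(-4 + k) = 20 + (16 - 4*k) = 36 - 4*k)
n(Q, P) = -5/7 (n(Q, P) = 5/(-4 - 3) = 5/(-7) = 5*(-1/7) = -5/7)
l(a, p) = 2 + p/7 + 6*a/5 (l(a, p) = (-6*a - 5*p/7)/(-5) + 4/2 = (-6*a - 5*p/7)*(-1/5) + 4*(1/2) = (p/7 + 6*a/5) + 2 = 2 + p/7 + 6*a/5)
(l(5, 13) - 62)**2 = ((2 + (1/7)*13 + (6/5)*5) - 62)**2 = ((2 + 13/7 + 6) - 62)**2 = (69/7 - 62)**2 = (-365/7)**2 = 133225/49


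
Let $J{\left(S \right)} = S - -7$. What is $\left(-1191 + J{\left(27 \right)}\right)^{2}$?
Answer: $1338649$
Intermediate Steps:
$J{\left(S \right)} = 7 + S$ ($J{\left(S \right)} = S + 7 = 7 + S$)
$\left(-1191 + J{\left(27 \right)}\right)^{2} = \left(-1191 + \left(7 + 27\right)\right)^{2} = \left(-1191 + 34\right)^{2} = \left(-1157\right)^{2} = 1338649$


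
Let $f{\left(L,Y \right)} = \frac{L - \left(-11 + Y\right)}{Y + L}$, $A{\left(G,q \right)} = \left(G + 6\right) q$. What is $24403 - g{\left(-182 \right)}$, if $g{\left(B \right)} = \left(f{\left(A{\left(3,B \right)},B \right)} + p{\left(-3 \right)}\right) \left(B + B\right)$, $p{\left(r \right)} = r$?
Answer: $23600$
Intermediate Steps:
$A{\left(G,q \right)} = q \left(6 + G\right)$ ($A{\left(G,q \right)} = \left(6 + G\right) q = q \left(6 + G\right)$)
$f{\left(L,Y \right)} = \frac{11 + L - Y}{L + Y}$
$g{\left(B \right)} = 2 B \left(-3 + \frac{11 + 8 B}{10 B}\right)$ ($g{\left(B \right)} = \left(\frac{11 + B \left(6 + 3\right) - B}{B \left(6 + 3\right) + B} - 3\right) \left(B + B\right) = \left(\frac{11 + B 9 - B}{B 9 + B} - 3\right) 2 B = \left(\frac{11 + 9 B - B}{9 B + B} - 3\right) 2 B = \left(\frac{11 + 8 B}{10 B} - 3\right) 2 B = \left(-3 + \frac{11 + 8 B}{10 B}\right) 2 B = 2 B \left(-3 + \frac{11 + 8 B}{10 B}\right)$)
$24403 - g{\left(-182 \right)} = 24403 - \left(\frac{11}{5} - - \frac{4004}{5}\right) = 24403 - \left(\frac{11}{5} + \frac{4004}{5}\right) = 24403 - 803 = 23600$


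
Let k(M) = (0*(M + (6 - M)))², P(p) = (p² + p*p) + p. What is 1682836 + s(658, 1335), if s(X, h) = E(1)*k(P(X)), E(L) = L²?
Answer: 1682836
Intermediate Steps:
P(p) = p + 2*p² (P(p) = (p² + p²) + p = 2*p² + p = p + 2*p²)
k(M) = 0 (k(M) = (0*6)² = 0² = 0)
s(X, h) = 0 (s(X, h) = 1²*0 = 1*0 = 0)
1682836 + s(658, 1335) = 1682836 + 0 = 1682836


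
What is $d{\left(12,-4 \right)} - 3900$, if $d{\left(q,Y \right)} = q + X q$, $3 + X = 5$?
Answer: $-3864$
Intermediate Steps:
$X = 2$ ($X = -3 + 5 = 2$)
$d{\left(q,Y \right)} = 3 q$ ($d{\left(q,Y \right)} = q + 2 q = 3 q$)
$d{\left(12,-4 \right)} - 3900 = 3 \cdot 12 - 3900 = 36 - 3900 = -3864$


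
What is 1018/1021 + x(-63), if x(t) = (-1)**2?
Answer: 2039/1021 ≈ 1.9971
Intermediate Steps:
x(t) = 1
1018/1021 + x(-63) = 1018/1021 + 1 = 2039/1021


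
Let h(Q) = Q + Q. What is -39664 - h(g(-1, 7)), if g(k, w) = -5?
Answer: -39654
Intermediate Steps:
h(Q) = 2*Q
-39664 - h(g(-1, 7)) = -39664 - 2*(-5) = -39664 - 1*(-10) = -39664 + 10 = -39654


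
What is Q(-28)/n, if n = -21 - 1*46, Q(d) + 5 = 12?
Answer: -7/67 ≈ -0.10448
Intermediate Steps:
Q(d) = 7 (Q(d) = -5 + 12 = 7)
n = -67 (n = -21 - 46 = -67)
Q(-28)/n = 7/(-67) = 7*(-1/67) = -7/67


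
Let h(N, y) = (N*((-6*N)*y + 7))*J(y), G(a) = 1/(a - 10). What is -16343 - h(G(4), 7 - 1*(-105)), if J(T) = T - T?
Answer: -16343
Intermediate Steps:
J(T) = 0
G(a) = 1/(-10 + a)
h(N, y) = 0 (h(N, y) = (N*((-6*N)*y + 7))*0 = (N*(-6*N*y + 7))*0 = (N*(7 - 6*N*y))*0 = 0)
-16343 - h(G(4), 7 - 1*(-105)) = -16343 - 1*0 = -16343 + 0 = -16343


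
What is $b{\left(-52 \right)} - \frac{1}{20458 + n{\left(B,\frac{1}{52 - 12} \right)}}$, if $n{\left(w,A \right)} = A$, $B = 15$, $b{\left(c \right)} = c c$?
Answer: $\frac{2212739944}{818321} \approx 2704.0$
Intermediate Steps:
$b{\left(c \right)} = c^{2}$
$b{\left(-52 \right)} - \frac{1}{20458 + n{\left(B,\frac{1}{52 - 12} \right)}} = \left(-52\right)^{2} - \frac{1}{20458 + \frac{1}{52 - 12}} = 2704 - \frac{1}{20458 + \frac{1}{40}} = 2704 - \frac{1}{\frac{818321}{40}} = 2704 - \frac{40}{818321} = \frac{2212739944}{818321}$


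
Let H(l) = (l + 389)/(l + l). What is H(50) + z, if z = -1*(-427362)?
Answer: 42736639/100 ≈ 4.2737e+5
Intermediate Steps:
z = 427362
H(l) = (389 + l)/(2*l) (H(l) = (389 + l)/((2*l)) = (389 + l)*(1/(2*l)) = (389 + l)/(2*l))
H(50) + z = (½)*(389 + 50)/50 + 427362 = (½)*(1/50)*439 + 427362 = 439/100 + 427362 = 42736639/100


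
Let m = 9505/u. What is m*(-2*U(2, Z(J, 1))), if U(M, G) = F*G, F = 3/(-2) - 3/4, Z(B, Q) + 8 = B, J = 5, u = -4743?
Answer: 28515/1054 ≈ 27.054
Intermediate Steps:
Z(B, Q) = -8 + B
F = -9/4 (F = 3*(-½) - 3*¼ = -3/2 - ¾ = -9/4 ≈ -2.2500)
U(M, G) = -9*G/4
m = -9505/4743 (m = 9505/(-4743) = 9505*(-1/4743) = -9505/4743 ≈ -2.0040)
m*(-2*U(2, Z(J, 1))) = -(-19010)*(-9*(-8 + 5)/4)/4743 = -(-19010)*(-9/4*(-3))/4743 = -(-19010)*27/(4743*4) = -9505/4743*(-27/2) = 28515/1054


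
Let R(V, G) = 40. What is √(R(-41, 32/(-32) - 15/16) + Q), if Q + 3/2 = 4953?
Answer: √19966/2 ≈ 70.651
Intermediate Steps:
Q = 9903/2 (Q = -3/2 + 4953 = 9903/2 ≈ 4951.5)
√(R(-41, 32/(-32) - 15/16) + Q) = √(40 + 9903/2) = √(9983/2) = √19966/2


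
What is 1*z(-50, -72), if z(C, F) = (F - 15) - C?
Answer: -37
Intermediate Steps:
z(C, F) = -15 + F - C (z(C, F) = (-15 + F) - C = -15 + F - C)
1*z(-50, -72) = 1*(-15 - 72 - 1*(-50)) = 1*(-15 - 72 + 50) = 1*(-37) = -37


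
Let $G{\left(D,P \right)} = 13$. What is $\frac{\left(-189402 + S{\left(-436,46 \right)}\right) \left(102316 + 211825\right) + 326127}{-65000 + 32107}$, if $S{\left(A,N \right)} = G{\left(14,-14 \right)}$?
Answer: $\frac{59494523722}{32893} \approx 1.8087 \cdot 10^{6}$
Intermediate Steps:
$S{\left(A,N \right)} = 13$
$\frac{\left(-189402 + S{\left(-436,46 \right)}\right) \left(102316 + 211825\right) + 326127}{-65000 + 32107} = \frac{\left(-189402 + 13\right) \left(102316 + 211825\right) + 326127}{-65000 + 32107} = \frac{\left(-189389\right) 314141 + 326127}{-32893} = \left(-59494849849 + 326127\right) \left(- \frac{1}{32893}\right) = \left(-59494523722\right) \left(- \frac{1}{32893}\right) = \frac{59494523722}{32893}$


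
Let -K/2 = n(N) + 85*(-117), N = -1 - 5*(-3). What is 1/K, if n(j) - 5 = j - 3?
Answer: 1/19858 ≈ 5.0358e-5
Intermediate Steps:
N = 14 (N = -1 - 1*(-15) = -1 + 15 = 14)
n(j) = 2 + j (n(j) = 5 + (j - 3) = 5 + (-3 + j) = 2 + j)
K = 19858 (K = -2*((2 + 14) + 85*(-117)) = -2*(16 - 9945) = -2*(-9929) = 19858)
1/K = 1/19858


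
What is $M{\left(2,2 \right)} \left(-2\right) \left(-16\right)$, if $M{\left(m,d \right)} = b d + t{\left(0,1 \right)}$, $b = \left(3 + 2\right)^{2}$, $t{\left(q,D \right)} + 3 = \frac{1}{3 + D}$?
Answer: $1512$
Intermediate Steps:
$t{\left(q,D \right)} = -3 + \frac{1}{3 + D}$
$b = 25$ ($b = 5^{2} = 25$)
$M{\left(m,d \right)} = - \frac{11}{4} + 25 d$ ($M{\left(m,d \right)} = 25 d + \frac{-8 - 3}{3 + 1} = 25 d + \frac{-8 - 3}{4} = 25 d + \frac{1}{4} \left(-11\right) = 25 d - \frac{11}{4} = - \frac{11}{4} + 25 d$)
$M{\left(2,2 \right)} \left(-2\right) \left(-16\right) = \left(- \frac{11}{4} + 25 \cdot 2\right) \left(-2\right) \left(-16\right) = \left(- \frac{11}{4} + 50\right) \left(-2\right) \left(-16\right) = \frac{189}{4} \left(-2\right) \left(-16\right) = \left(- \frac{189}{2}\right) \left(-16\right) = 1512$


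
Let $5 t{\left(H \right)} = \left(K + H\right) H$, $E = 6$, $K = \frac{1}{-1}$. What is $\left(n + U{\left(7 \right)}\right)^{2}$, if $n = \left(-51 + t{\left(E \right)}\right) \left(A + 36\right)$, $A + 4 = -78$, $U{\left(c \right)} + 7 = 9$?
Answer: $4293184$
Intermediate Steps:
$K = -1$
$U{\left(c \right)} = 2$ ($U{\left(c \right)} = -7 + 9 = 2$)
$A = -82$ ($A = -4 - 78 = -82$)
$t{\left(H \right)} = \frac{H \left(-1 + H\right)}{5}$ ($t{\left(H \right)} = \frac{\left(-1 + H\right) H}{5} = \frac{H \left(-1 + H\right)}{5}$)
$n = 2070$ ($n = \left(-51 + \frac{1}{5} \cdot 6 \left(-1 + 6\right)\right) \left(-82 + 36\right) = \left(-51 + \frac{1}{5} \cdot 6 \cdot 5\right) \left(-46\right) = \left(-51 + 6\right) \left(-46\right) = \left(-45\right) \left(-46\right) = 2070$)
$\left(n + U{\left(7 \right)}\right)^{2} = \left(2070 + 2\right)^{2} = 2072^{2} = 4293184$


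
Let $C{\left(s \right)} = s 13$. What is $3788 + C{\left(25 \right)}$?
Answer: $4113$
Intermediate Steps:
$C{\left(s \right)} = 13 s$
$3788 + C{\left(25 \right)} = 3788 + 13 \cdot 25 = 3788 + 325 = 4113$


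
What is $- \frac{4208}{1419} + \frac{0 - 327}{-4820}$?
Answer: $- \frac{19818547}{6839580} \approx -2.8976$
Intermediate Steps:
$- \frac{4208}{1419} + \frac{0 - 327}{-4820} = \left(-4208\right) \frac{1}{1419} - - \frac{327}{4820} = - \frac{4208}{1419} + \frac{327}{4820} = - \frac{19818547}{6839580}$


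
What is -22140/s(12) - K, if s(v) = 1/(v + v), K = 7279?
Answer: -538639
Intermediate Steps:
s(v) = 1/(2*v)
-22140/s(12) - K = -22140/((½)/12) - 1*7279 = -22140/((½)*(1/12)) - 7279 = -22140/1/24 - 7279 = -22140*24 - 7279 = -531360 - 7279 = -538639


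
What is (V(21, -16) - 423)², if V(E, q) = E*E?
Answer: 324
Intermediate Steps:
V(E, q) = E²
(V(21, -16) - 423)² = (21² - 423)² = (441 - 423)² = 18² = 324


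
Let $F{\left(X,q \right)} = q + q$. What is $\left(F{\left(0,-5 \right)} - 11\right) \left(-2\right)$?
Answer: $42$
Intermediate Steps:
$F{\left(X,q \right)} = 2 q$
$\left(F{\left(0,-5 \right)} - 11\right) \left(-2\right) = \left(2 \left(-5\right) - 11\right) \left(-2\right) = \left(-10 - 11\right) \left(-2\right) = \left(-21\right) \left(-2\right) = 42$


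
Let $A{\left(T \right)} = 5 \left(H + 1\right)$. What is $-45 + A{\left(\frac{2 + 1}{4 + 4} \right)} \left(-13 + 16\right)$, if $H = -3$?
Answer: $-75$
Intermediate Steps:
$A{\left(T \right)} = -10$ ($A{\left(T \right)} = 5 \left(-3 + 1\right) = 5 \left(-2\right) = -10$)
$-45 + A{\left(\frac{2 + 1}{4 + 4} \right)} \left(-13 + 16\right) = -45 - 10 \left(-13 + 16\right) = -45 - 30 = -75$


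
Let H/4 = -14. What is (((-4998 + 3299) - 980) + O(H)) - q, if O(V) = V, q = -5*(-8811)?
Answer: -46790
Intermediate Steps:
q = 44055
H = -56 (H = 4*(-14) = -56)
(((-4998 + 3299) - 980) + O(H)) - q = (((-4998 + 3299) - 980) - 56) - 1*44055 = ((-1699 - 980) - 56) - 44055 = (-2679 - 56) - 44055 = -2735 - 44055 = -46790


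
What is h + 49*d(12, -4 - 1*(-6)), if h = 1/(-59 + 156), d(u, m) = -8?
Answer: -38023/97 ≈ -391.99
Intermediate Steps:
h = 1/97 ≈ 0.010309
h + 49*d(12, -4 - 1*(-6)) = 1/97 + 49*(-8) = 1/97 - 392 = -38023/97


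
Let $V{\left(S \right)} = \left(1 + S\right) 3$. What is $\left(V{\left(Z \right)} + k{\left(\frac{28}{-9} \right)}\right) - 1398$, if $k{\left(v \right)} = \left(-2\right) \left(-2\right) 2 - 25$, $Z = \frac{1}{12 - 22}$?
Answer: $- \frac{14123}{10} \approx -1412.3$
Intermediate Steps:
$Z = - \frac{1}{10}$ ($Z = \frac{1}{12 - 22} = \frac{1}{-10} = - \frac{1}{10} \approx -0.1$)
$V{\left(S \right)} = 3 + 3 S$
$k{\left(v \right)} = -17$ ($k{\left(v \right)} = 4 \cdot 2 - 25 = 8 - 25 = -17$)
$\left(V{\left(Z \right)} + k{\left(\frac{28}{-9} \right)}\right) - 1398 = \left(\left(3 + 3 \left(- \frac{1}{10}\right)\right) - 17\right) - 1398 = \left(\left(3 - \frac{3}{10}\right) - 17\right) - 1398 = \left(\frac{27}{10} - 17\right) - 1398 = - \frac{143}{10} - 1398 = - \frac{14123}{10}$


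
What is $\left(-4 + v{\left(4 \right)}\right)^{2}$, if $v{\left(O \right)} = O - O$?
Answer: $16$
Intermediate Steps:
$v{\left(O \right)} = 0$
$\left(-4 + v{\left(4 \right)}\right)^{2} = \left(-4 + 0\right)^{2} = \left(-4\right)^{2} = 16$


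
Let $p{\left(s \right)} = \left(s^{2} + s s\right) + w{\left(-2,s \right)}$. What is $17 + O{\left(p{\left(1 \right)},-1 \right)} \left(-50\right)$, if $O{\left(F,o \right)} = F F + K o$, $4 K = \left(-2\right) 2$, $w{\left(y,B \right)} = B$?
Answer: $-483$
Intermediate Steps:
$K = -1$ ($K = \frac{\left(-2\right) 2}{4} = \frac{1}{4} \left(-4\right) = -1$)
$p{\left(s \right)} = s + 2 s^{2}$ ($p{\left(s \right)} = \left(s^{2} + s s\right) + s = \left(s^{2} + s^{2}\right) + s = 2 s^{2} + s = s + 2 s^{2}$)
$O{\left(F,o \right)} = F^{2} - o$ ($O{\left(F,o \right)} = F F - o = F^{2} - o$)
$17 + O{\left(p{\left(1 \right)},-1 \right)} \left(-50\right) = 17 + \left(\left(1 \left(1 + 2 \cdot 1\right)\right)^{2} - -1\right) \left(-50\right) = 17 + \left(\left(1 \left(1 + 2\right)\right)^{2} + 1\right) \left(-50\right) = 17 + \left(\left(1 \cdot 3\right)^{2} + 1\right) \left(-50\right) = 17 + \left(3^{2} + 1\right) \left(-50\right) = 17 + \left(9 + 1\right) \left(-50\right) = 17 + 10 \left(-50\right) = 17 - 500 = -483$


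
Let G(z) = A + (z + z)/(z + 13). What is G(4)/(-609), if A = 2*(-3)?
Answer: 94/10353 ≈ 0.0090795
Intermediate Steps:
A = -6
G(z) = -6 + 2*z/(13 + z) (G(z) = -6 + (z + z)/(z + 13) = -6 + (2*z)/(13 + z) = -6 + 2*z/(13 + z))
G(4)/(-609) = (2*(-39 - 2*4)/(13 + 4))/(-609) = (2*(-39 - 8)/17)*(-1/609) = (2*(1/17)*(-47))*(-1/609) = -94/17*(-1/609) = 94/10353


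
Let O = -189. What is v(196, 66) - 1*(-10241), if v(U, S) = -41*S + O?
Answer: 7346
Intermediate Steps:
v(U, S) = -189 - 41*S (v(U, S) = -41*S - 189 = -189 - 41*S)
v(196, 66) - 1*(-10241) = (-189 - 41*66) - 1*(-10241) = (-189 - 2706) + 10241 = -2895 + 10241 = 7346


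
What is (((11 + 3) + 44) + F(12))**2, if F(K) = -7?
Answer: 2601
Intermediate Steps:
(((11 + 3) + 44) + F(12))**2 = (((11 + 3) + 44) - 7)**2 = ((14 + 44) - 7)**2 = (58 - 7)**2 = 51**2 = 2601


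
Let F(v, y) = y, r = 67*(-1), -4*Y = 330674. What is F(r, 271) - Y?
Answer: 165879/2 ≈ 82940.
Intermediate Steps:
Y = -165337/2 (Y = -¼*330674 = -165337/2 ≈ -82669.)
r = -67
F(r, 271) - Y = 271 - 1*(-165337/2) = 271 + 165337/2 = 165879/2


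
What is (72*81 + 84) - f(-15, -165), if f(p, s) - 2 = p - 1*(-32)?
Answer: 5897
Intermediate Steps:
f(p, s) = 34 + p (f(p, s) = 2 + (p - 1*(-32)) = 2 + (p + 32) = 2 + (32 + p) = 34 + p)
(72*81 + 84) - f(-15, -165) = (72*81 + 84) - (34 - 15) = (5832 + 84) - 1*19 = 5916 - 19 = 5897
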